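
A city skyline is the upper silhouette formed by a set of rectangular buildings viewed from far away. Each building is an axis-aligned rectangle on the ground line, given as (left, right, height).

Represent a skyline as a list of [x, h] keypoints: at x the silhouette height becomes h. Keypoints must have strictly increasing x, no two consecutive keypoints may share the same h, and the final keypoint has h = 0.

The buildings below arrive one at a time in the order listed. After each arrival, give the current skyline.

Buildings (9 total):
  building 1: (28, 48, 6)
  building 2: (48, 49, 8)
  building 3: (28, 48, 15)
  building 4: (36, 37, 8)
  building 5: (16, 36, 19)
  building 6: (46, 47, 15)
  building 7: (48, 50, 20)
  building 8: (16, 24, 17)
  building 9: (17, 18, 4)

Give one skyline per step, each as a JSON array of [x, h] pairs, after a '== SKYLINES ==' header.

== SKYLINES ==
[[28,6],[48,0]]
[[28,6],[48,8],[49,0]]
[[28,15],[48,8],[49,0]]
[[28,15],[48,8],[49,0]]
[[16,19],[36,15],[48,8],[49,0]]
[[16,19],[36,15],[48,8],[49,0]]
[[16,19],[36,15],[48,20],[50,0]]
[[16,19],[36,15],[48,20],[50,0]]
[[16,19],[36,15],[48,20],[50,0]]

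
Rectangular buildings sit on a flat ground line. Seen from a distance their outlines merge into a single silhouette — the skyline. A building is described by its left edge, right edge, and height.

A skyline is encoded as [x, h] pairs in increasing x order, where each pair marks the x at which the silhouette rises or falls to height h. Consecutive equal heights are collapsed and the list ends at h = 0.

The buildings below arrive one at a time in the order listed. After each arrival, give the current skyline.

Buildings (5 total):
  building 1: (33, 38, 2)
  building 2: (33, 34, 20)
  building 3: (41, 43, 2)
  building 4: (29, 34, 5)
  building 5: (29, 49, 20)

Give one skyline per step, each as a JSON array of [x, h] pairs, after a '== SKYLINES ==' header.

== SKYLINES ==
[[33,2],[38,0]]
[[33,20],[34,2],[38,0]]
[[33,20],[34,2],[38,0],[41,2],[43,0]]
[[29,5],[33,20],[34,2],[38,0],[41,2],[43,0]]
[[29,20],[49,0]]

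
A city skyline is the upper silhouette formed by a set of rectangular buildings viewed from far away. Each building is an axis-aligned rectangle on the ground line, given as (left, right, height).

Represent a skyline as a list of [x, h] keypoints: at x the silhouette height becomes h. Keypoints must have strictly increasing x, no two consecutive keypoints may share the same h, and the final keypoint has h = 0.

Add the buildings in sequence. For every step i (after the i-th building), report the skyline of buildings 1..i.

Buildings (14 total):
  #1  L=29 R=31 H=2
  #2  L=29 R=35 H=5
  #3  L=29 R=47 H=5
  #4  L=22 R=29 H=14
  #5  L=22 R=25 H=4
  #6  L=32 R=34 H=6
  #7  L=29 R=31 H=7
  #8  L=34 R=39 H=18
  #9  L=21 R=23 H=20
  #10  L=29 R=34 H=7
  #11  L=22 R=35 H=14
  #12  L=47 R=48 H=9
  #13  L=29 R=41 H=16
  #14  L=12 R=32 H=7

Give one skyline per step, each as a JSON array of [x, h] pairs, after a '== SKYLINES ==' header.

== SKYLINES ==
[[29,2],[31,0]]
[[29,5],[35,0]]
[[29,5],[47,0]]
[[22,14],[29,5],[47,0]]
[[22,14],[29,5],[47,0]]
[[22,14],[29,5],[32,6],[34,5],[47,0]]
[[22,14],[29,7],[31,5],[32,6],[34,5],[47,0]]
[[22,14],[29,7],[31,5],[32,6],[34,18],[39,5],[47,0]]
[[21,20],[23,14],[29,7],[31,5],[32,6],[34,18],[39,5],[47,0]]
[[21,20],[23,14],[29,7],[34,18],[39,5],[47,0]]
[[21,20],[23,14],[34,18],[39,5],[47,0]]
[[21,20],[23,14],[34,18],[39,5],[47,9],[48,0]]
[[21,20],[23,14],[29,16],[34,18],[39,16],[41,5],[47,9],[48,0]]
[[12,7],[21,20],[23,14],[29,16],[34,18],[39,16],[41,5],[47,9],[48,0]]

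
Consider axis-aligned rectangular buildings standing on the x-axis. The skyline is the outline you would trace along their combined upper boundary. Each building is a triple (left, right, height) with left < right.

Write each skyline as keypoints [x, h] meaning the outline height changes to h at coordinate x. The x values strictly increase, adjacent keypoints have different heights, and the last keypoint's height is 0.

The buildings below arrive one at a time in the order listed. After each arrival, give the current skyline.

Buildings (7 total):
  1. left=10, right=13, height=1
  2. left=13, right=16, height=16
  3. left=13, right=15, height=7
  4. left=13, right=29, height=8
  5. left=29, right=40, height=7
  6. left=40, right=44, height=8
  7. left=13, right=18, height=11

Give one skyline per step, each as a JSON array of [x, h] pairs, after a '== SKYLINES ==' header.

== SKYLINES ==
[[10,1],[13,0]]
[[10,1],[13,16],[16,0]]
[[10,1],[13,16],[16,0]]
[[10,1],[13,16],[16,8],[29,0]]
[[10,1],[13,16],[16,8],[29,7],[40,0]]
[[10,1],[13,16],[16,8],[29,7],[40,8],[44,0]]
[[10,1],[13,16],[16,11],[18,8],[29,7],[40,8],[44,0]]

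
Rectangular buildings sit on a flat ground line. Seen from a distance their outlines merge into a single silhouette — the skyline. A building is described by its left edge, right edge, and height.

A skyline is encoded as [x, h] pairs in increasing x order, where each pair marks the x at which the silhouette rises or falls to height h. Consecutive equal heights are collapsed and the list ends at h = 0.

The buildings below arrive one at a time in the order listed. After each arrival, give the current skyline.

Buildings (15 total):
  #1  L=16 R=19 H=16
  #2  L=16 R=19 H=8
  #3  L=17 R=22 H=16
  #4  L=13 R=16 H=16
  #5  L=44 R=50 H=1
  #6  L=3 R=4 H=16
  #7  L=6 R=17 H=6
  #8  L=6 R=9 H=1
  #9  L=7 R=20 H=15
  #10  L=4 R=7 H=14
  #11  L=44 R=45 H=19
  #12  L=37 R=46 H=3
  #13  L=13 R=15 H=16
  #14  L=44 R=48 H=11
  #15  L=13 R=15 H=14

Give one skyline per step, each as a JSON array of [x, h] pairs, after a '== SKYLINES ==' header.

== SKYLINES ==
[[16,16],[19,0]]
[[16,16],[19,0]]
[[16,16],[22,0]]
[[13,16],[22,0]]
[[13,16],[22,0],[44,1],[50,0]]
[[3,16],[4,0],[13,16],[22,0],[44,1],[50,0]]
[[3,16],[4,0],[6,6],[13,16],[22,0],[44,1],[50,0]]
[[3,16],[4,0],[6,6],[13,16],[22,0],[44,1],[50,0]]
[[3,16],[4,0],[6,6],[7,15],[13,16],[22,0],[44,1],[50,0]]
[[3,16],[4,14],[7,15],[13,16],[22,0],[44,1],[50,0]]
[[3,16],[4,14],[7,15],[13,16],[22,0],[44,19],[45,1],[50,0]]
[[3,16],[4,14],[7,15],[13,16],[22,0],[37,3],[44,19],[45,3],[46,1],[50,0]]
[[3,16],[4,14],[7,15],[13,16],[22,0],[37,3],[44,19],[45,3],[46,1],[50,0]]
[[3,16],[4,14],[7,15],[13,16],[22,0],[37,3],[44,19],[45,11],[48,1],[50,0]]
[[3,16],[4,14],[7,15],[13,16],[22,0],[37,3],[44,19],[45,11],[48,1],[50,0]]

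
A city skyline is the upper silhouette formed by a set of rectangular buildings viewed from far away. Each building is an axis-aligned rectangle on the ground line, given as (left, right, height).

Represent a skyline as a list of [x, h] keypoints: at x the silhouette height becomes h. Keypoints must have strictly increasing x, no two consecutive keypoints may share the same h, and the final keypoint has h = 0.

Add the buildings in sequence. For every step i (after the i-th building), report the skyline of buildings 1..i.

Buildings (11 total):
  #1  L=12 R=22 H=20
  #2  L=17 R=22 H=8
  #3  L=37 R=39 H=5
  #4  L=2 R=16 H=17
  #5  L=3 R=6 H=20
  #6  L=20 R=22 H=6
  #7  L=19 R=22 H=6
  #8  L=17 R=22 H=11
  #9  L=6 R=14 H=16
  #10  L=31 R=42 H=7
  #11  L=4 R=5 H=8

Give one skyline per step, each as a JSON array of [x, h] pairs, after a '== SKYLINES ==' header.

== SKYLINES ==
[[12,20],[22,0]]
[[12,20],[22,0]]
[[12,20],[22,0],[37,5],[39,0]]
[[2,17],[12,20],[22,0],[37,5],[39,0]]
[[2,17],[3,20],[6,17],[12,20],[22,0],[37,5],[39,0]]
[[2,17],[3,20],[6,17],[12,20],[22,0],[37,5],[39,0]]
[[2,17],[3,20],[6,17],[12,20],[22,0],[37,5],[39,0]]
[[2,17],[3,20],[6,17],[12,20],[22,0],[37,5],[39,0]]
[[2,17],[3,20],[6,17],[12,20],[22,0],[37,5],[39,0]]
[[2,17],[3,20],[6,17],[12,20],[22,0],[31,7],[42,0]]
[[2,17],[3,20],[6,17],[12,20],[22,0],[31,7],[42,0]]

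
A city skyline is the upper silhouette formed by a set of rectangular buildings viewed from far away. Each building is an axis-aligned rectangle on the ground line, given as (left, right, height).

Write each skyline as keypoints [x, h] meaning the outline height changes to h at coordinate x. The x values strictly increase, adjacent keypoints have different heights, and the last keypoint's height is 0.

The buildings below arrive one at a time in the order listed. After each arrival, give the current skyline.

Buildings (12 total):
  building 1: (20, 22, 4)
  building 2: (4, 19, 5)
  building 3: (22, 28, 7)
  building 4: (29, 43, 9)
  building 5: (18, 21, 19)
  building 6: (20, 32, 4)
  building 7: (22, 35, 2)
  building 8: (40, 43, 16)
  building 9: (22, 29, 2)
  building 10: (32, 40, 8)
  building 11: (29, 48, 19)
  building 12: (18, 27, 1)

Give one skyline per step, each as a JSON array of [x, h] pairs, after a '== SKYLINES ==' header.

== SKYLINES ==
[[20,4],[22,0]]
[[4,5],[19,0],[20,4],[22,0]]
[[4,5],[19,0],[20,4],[22,7],[28,0]]
[[4,5],[19,0],[20,4],[22,7],[28,0],[29,9],[43,0]]
[[4,5],[18,19],[21,4],[22,7],[28,0],[29,9],[43,0]]
[[4,5],[18,19],[21,4],[22,7],[28,4],[29,9],[43,0]]
[[4,5],[18,19],[21,4],[22,7],[28,4],[29,9],[43,0]]
[[4,5],[18,19],[21,4],[22,7],[28,4],[29,9],[40,16],[43,0]]
[[4,5],[18,19],[21,4],[22,7],[28,4],[29,9],[40,16],[43,0]]
[[4,5],[18,19],[21,4],[22,7],[28,4],[29,9],[40,16],[43,0]]
[[4,5],[18,19],[21,4],[22,7],[28,4],[29,19],[48,0]]
[[4,5],[18,19],[21,4],[22,7],[28,4],[29,19],[48,0]]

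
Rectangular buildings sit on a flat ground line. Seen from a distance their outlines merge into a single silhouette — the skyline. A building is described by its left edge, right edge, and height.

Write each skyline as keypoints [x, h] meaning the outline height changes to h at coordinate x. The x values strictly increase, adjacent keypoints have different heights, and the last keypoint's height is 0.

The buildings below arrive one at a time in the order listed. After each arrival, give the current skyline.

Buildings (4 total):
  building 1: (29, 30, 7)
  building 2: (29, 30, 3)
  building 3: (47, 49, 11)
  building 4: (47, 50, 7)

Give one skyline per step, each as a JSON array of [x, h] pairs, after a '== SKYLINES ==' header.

== SKYLINES ==
[[29,7],[30,0]]
[[29,7],[30,0]]
[[29,7],[30,0],[47,11],[49,0]]
[[29,7],[30,0],[47,11],[49,7],[50,0]]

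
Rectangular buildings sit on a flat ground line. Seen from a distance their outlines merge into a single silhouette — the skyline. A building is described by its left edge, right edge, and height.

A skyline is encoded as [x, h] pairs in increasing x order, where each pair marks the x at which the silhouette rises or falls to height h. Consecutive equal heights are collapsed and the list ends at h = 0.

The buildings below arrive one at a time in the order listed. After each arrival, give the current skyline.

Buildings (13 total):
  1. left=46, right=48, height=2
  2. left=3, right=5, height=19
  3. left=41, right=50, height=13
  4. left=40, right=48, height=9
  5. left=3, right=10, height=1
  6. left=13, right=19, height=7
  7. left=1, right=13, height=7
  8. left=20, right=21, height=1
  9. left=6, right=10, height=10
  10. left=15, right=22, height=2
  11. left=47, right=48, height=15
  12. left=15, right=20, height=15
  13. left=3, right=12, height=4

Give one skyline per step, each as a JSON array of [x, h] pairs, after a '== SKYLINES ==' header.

== SKYLINES ==
[[46,2],[48,0]]
[[3,19],[5,0],[46,2],[48,0]]
[[3,19],[5,0],[41,13],[50,0]]
[[3,19],[5,0],[40,9],[41,13],[50,0]]
[[3,19],[5,1],[10,0],[40,9],[41,13],[50,0]]
[[3,19],[5,1],[10,0],[13,7],[19,0],[40,9],[41,13],[50,0]]
[[1,7],[3,19],[5,7],[19,0],[40,9],[41,13],[50,0]]
[[1,7],[3,19],[5,7],[19,0],[20,1],[21,0],[40,9],[41,13],[50,0]]
[[1,7],[3,19],[5,7],[6,10],[10,7],[19,0],[20,1],[21,0],[40,9],[41,13],[50,0]]
[[1,7],[3,19],[5,7],[6,10],[10,7],[19,2],[22,0],[40,9],[41,13],[50,0]]
[[1,7],[3,19],[5,7],[6,10],[10,7],[19,2],[22,0],[40,9],[41,13],[47,15],[48,13],[50,0]]
[[1,7],[3,19],[5,7],[6,10],[10,7],[15,15],[20,2],[22,0],[40,9],[41,13],[47,15],[48,13],[50,0]]
[[1,7],[3,19],[5,7],[6,10],[10,7],[15,15],[20,2],[22,0],[40,9],[41,13],[47,15],[48,13],[50,0]]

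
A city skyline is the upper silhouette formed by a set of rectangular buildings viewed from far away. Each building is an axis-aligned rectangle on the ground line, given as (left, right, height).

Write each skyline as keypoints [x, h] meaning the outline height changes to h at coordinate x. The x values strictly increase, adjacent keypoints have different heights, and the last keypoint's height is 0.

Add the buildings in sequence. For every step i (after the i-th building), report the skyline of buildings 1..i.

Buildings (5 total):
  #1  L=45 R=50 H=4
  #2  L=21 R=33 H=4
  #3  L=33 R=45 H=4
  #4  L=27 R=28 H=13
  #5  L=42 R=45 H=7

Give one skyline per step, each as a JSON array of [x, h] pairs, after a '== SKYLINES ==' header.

== SKYLINES ==
[[45,4],[50,0]]
[[21,4],[33,0],[45,4],[50,0]]
[[21,4],[50,0]]
[[21,4],[27,13],[28,4],[50,0]]
[[21,4],[27,13],[28,4],[42,7],[45,4],[50,0]]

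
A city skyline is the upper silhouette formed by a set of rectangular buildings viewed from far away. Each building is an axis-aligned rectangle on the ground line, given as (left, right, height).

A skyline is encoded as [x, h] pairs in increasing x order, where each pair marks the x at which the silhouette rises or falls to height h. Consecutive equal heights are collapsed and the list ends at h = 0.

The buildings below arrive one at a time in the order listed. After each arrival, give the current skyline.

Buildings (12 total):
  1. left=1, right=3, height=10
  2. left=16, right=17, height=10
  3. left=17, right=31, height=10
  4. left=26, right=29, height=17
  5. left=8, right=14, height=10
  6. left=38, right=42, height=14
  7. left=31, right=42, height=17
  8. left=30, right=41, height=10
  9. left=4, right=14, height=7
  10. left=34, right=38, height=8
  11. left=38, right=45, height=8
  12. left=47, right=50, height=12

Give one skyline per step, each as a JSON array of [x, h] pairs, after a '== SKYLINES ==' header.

== SKYLINES ==
[[1,10],[3,0]]
[[1,10],[3,0],[16,10],[17,0]]
[[1,10],[3,0],[16,10],[31,0]]
[[1,10],[3,0],[16,10],[26,17],[29,10],[31,0]]
[[1,10],[3,0],[8,10],[14,0],[16,10],[26,17],[29,10],[31,0]]
[[1,10],[3,0],[8,10],[14,0],[16,10],[26,17],[29,10],[31,0],[38,14],[42,0]]
[[1,10],[3,0],[8,10],[14,0],[16,10],[26,17],[29,10],[31,17],[42,0]]
[[1,10],[3,0],[8,10],[14,0],[16,10],[26,17],[29,10],[31,17],[42,0]]
[[1,10],[3,0],[4,7],[8,10],[14,0],[16,10],[26,17],[29,10],[31,17],[42,0]]
[[1,10],[3,0],[4,7],[8,10],[14,0],[16,10],[26,17],[29,10],[31,17],[42,0]]
[[1,10],[3,0],[4,7],[8,10],[14,0],[16,10],[26,17],[29,10],[31,17],[42,8],[45,0]]
[[1,10],[3,0],[4,7],[8,10],[14,0],[16,10],[26,17],[29,10],[31,17],[42,8],[45,0],[47,12],[50,0]]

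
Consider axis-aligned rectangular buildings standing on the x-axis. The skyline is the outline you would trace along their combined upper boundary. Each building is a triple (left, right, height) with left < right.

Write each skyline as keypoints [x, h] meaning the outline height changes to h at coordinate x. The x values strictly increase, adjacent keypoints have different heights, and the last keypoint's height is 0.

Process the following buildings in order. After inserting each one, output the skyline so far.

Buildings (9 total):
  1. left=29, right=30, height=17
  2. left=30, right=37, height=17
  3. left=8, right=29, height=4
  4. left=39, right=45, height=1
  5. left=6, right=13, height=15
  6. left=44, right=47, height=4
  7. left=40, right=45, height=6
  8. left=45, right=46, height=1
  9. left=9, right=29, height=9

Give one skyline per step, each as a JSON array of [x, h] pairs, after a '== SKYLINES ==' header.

== SKYLINES ==
[[29,17],[30,0]]
[[29,17],[37,0]]
[[8,4],[29,17],[37,0]]
[[8,4],[29,17],[37,0],[39,1],[45,0]]
[[6,15],[13,4],[29,17],[37,0],[39,1],[45,0]]
[[6,15],[13,4],[29,17],[37,0],[39,1],[44,4],[47,0]]
[[6,15],[13,4],[29,17],[37,0],[39,1],[40,6],[45,4],[47,0]]
[[6,15],[13,4],[29,17],[37,0],[39,1],[40,6],[45,4],[47,0]]
[[6,15],[13,9],[29,17],[37,0],[39,1],[40,6],[45,4],[47,0]]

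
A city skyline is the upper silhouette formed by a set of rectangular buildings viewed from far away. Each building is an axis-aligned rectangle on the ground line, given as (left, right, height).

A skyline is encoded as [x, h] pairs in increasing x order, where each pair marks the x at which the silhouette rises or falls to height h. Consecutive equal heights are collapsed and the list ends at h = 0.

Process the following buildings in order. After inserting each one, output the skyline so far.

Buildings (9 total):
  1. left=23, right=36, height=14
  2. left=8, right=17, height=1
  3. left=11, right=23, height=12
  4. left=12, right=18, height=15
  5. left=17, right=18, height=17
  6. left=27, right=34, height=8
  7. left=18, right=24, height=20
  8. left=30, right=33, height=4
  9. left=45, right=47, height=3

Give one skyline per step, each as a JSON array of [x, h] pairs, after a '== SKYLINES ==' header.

== SKYLINES ==
[[23,14],[36,0]]
[[8,1],[17,0],[23,14],[36,0]]
[[8,1],[11,12],[23,14],[36,0]]
[[8,1],[11,12],[12,15],[18,12],[23,14],[36,0]]
[[8,1],[11,12],[12,15],[17,17],[18,12],[23,14],[36,0]]
[[8,1],[11,12],[12,15],[17,17],[18,12],[23,14],[36,0]]
[[8,1],[11,12],[12,15],[17,17],[18,20],[24,14],[36,0]]
[[8,1],[11,12],[12,15],[17,17],[18,20],[24,14],[36,0]]
[[8,1],[11,12],[12,15],[17,17],[18,20],[24,14],[36,0],[45,3],[47,0]]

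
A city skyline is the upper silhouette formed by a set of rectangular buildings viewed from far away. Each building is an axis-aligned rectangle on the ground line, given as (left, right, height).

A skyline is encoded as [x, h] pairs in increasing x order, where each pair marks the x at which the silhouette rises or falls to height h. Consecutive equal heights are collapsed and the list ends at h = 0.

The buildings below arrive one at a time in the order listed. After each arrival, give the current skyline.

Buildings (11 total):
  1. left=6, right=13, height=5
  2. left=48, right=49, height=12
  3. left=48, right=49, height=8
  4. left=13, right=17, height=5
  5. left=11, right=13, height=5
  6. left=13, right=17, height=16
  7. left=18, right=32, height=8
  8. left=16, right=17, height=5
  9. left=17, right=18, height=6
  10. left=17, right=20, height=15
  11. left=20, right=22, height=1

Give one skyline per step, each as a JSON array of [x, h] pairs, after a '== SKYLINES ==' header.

== SKYLINES ==
[[6,5],[13,0]]
[[6,5],[13,0],[48,12],[49,0]]
[[6,5],[13,0],[48,12],[49,0]]
[[6,5],[17,0],[48,12],[49,0]]
[[6,5],[17,0],[48,12],[49,0]]
[[6,5],[13,16],[17,0],[48,12],[49,0]]
[[6,5],[13,16],[17,0],[18,8],[32,0],[48,12],[49,0]]
[[6,5],[13,16],[17,0],[18,8],[32,0],[48,12],[49,0]]
[[6,5],[13,16],[17,6],[18,8],[32,0],[48,12],[49,0]]
[[6,5],[13,16],[17,15],[20,8],[32,0],[48,12],[49,0]]
[[6,5],[13,16],[17,15],[20,8],[32,0],[48,12],[49,0]]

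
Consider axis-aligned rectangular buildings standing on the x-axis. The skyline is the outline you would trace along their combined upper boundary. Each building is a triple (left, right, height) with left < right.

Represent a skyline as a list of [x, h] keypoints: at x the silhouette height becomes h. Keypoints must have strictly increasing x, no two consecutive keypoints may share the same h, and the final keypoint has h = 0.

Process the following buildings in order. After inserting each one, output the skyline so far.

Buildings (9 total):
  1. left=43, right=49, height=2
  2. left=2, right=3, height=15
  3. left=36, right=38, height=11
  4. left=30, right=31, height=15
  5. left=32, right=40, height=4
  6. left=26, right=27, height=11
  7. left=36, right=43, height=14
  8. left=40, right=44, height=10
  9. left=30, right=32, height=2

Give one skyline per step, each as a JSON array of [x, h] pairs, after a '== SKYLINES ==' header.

== SKYLINES ==
[[43,2],[49,0]]
[[2,15],[3,0],[43,2],[49,0]]
[[2,15],[3,0],[36,11],[38,0],[43,2],[49,0]]
[[2,15],[3,0],[30,15],[31,0],[36,11],[38,0],[43,2],[49,0]]
[[2,15],[3,0],[30,15],[31,0],[32,4],[36,11],[38,4],[40,0],[43,2],[49,0]]
[[2,15],[3,0],[26,11],[27,0],[30,15],[31,0],[32,4],[36,11],[38,4],[40,0],[43,2],[49,0]]
[[2,15],[3,0],[26,11],[27,0],[30,15],[31,0],[32,4],[36,14],[43,2],[49,0]]
[[2,15],[3,0],[26,11],[27,0],[30,15],[31,0],[32,4],[36,14],[43,10],[44,2],[49,0]]
[[2,15],[3,0],[26,11],[27,0],[30,15],[31,2],[32,4],[36,14],[43,10],[44,2],[49,0]]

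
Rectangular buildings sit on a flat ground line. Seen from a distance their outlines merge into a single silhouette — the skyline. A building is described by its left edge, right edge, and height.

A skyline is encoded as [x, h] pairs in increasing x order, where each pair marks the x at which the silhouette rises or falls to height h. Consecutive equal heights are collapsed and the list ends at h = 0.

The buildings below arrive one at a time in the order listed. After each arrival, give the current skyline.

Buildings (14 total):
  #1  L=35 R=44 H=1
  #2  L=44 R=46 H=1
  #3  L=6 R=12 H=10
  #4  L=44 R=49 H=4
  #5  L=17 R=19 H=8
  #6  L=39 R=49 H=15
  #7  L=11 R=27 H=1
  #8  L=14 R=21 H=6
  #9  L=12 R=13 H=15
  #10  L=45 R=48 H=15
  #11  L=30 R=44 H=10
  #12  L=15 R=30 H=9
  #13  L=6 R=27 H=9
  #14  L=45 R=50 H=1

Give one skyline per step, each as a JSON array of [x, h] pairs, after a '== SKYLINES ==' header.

== SKYLINES ==
[[35,1],[44,0]]
[[35,1],[46,0]]
[[6,10],[12,0],[35,1],[46,0]]
[[6,10],[12,0],[35,1],[44,4],[49,0]]
[[6,10],[12,0],[17,8],[19,0],[35,1],[44,4],[49,0]]
[[6,10],[12,0],[17,8],[19,0],[35,1],[39,15],[49,0]]
[[6,10],[12,1],[17,8],[19,1],[27,0],[35,1],[39,15],[49,0]]
[[6,10],[12,1],[14,6],[17,8],[19,6],[21,1],[27,0],[35,1],[39,15],[49,0]]
[[6,10],[12,15],[13,1],[14,6],[17,8],[19,6],[21,1],[27,0],[35,1],[39,15],[49,0]]
[[6,10],[12,15],[13,1],[14,6],[17,8],[19,6],[21,1],[27,0],[35,1],[39,15],[49,0]]
[[6,10],[12,15],[13,1],[14,6],[17,8],[19,6],[21,1],[27,0],[30,10],[39,15],[49,0]]
[[6,10],[12,15],[13,1],[14,6],[15,9],[30,10],[39,15],[49,0]]
[[6,10],[12,15],[13,9],[30,10],[39,15],[49,0]]
[[6,10],[12,15],[13,9],[30,10],[39,15],[49,1],[50,0]]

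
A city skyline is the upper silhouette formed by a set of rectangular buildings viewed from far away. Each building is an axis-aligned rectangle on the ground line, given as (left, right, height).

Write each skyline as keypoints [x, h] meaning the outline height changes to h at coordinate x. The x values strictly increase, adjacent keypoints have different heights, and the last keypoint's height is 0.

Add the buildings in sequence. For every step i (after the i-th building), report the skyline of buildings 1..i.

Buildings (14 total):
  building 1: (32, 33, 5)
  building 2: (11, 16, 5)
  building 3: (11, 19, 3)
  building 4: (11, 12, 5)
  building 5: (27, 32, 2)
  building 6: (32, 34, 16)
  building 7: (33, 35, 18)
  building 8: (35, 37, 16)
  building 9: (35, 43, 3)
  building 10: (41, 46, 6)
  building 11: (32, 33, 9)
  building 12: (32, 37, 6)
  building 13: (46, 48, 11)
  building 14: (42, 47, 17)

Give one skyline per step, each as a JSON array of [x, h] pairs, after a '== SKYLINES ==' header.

== SKYLINES ==
[[32,5],[33,0]]
[[11,5],[16,0],[32,5],[33,0]]
[[11,5],[16,3],[19,0],[32,5],[33,0]]
[[11,5],[16,3],[19,0],[32,5],[33,0]]
[[11,5],[16,3],[19,0],[27,2],[32,5],[33,0]]
[[11,5],[16,3],[19,0],[27,2],[32,16],[34,0]]
[[11,5],[16,3],[19,0],[27,2],[32,16],[33,18],[35,0]]
[[11,5],[16,3],[19,0],[27,2],[32,16],[33,18],[35,16],[37,0]]
[[11,5],[16,3],[19,0],[27,2],[32,16],[33,18],[35,16],[37,3],[43,0]]
[[11,5],[16,3],[19,0],[27,2],[32,16],[33,18],[35,16],[37,3],[41,6],[46,0]]
[[11,5],[16,3],[19,0],[27,2],[32,16],[33,18],[35,16],[37,3],[41,6],[46,0]]
[[11,5],[16,3],[19,0],[27,2],[32,16],[33,18],[35,16],[37,3],[41,6],[46,0]]
[[11,5],[16,3],[19,0],[27,2],[32,16],[33,18],[35,16],[37,3],[41,6],[46,11],[48,0]]
[[11,5],[16,3],[19,0],[27,2],[32,16],[33,18],[35,16],[37,3],[41,6],[42,17],[47,11],[48,0]]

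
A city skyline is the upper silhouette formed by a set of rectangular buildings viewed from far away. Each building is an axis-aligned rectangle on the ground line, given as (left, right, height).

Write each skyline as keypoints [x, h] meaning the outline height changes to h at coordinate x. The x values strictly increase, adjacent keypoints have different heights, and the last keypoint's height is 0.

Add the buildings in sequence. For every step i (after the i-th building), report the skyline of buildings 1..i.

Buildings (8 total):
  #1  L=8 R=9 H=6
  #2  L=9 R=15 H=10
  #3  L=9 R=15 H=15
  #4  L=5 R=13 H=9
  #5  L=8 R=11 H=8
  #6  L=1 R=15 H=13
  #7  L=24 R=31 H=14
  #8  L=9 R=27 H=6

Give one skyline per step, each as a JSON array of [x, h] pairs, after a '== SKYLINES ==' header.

== SKYLINES ==
[[8,6],[9,0]]
[[8,6],[9,10],[15,0]]
[[8,6],[9,15],[15,0]]
[[5,9],[9,15],[15,0]]
[[5,9],[9,15],[15,0]]
[[1,13],[9,15],[15,0]]
[[1,13],[9,15],[15,0],[24,14],[31,0]]
[[1,13],[9,15],[15,6],[24,14],[31,0]]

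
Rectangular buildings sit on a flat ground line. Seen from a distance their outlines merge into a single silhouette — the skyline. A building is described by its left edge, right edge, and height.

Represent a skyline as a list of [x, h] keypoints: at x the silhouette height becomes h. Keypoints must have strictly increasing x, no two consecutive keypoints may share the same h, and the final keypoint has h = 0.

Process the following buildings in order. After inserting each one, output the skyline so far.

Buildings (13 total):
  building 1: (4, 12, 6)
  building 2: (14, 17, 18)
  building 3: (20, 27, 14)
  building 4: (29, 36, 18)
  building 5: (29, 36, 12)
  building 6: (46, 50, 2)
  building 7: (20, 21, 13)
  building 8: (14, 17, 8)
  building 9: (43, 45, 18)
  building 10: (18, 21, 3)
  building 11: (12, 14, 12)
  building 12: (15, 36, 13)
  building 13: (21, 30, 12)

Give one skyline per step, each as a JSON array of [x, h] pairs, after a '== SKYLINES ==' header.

== SKYLINES ==
[[4,6],[12,0]]
[[4,6],[12,0],[14,18],[17,0]]
[[4,6],[12,0],[14,18],[17,0],[20,14],[27,0]]
[[4,6],[12,0],[14,18],[17,0],[20,14],[27,0],[29,18],[36,0]]
[[4,6],[12,0],[14,18],[17,0],[20,14],[27,0],[29,18],[36,0]]
[[4,6],[12,0],[14,18],[17,0],[20,14],[27,0],[29,18],[36,0],[46,2],[50,0]]
[[4,6],[12,0],[14,18],[17,0],[20,14],[27,0],[29,18],[36,0],[46,2],[50,0]]
[[4,6],[12,0],[14,18],[17,0],[20,14],[27,0],[29,18],[36,0],[46,2],[50,0]]
[[4,6],[12,0],[14,18],[17,0],[20,14],[27,0],[29,18],[36,0],[43,18],[45,0],[46,2],[50,0]]
[[4,6],[12,0],[14,18],[17,0],[18,3],[20,14],[27,0],[29,18],[36,0],[43,18],[45,0],[46,2],[50,0]]
[[4,6],[12,12],[14,18],[17,0],[18,3],[20,14],[27,0],[29,18],[36,0],[43,18],[45,0],[46,2],[50,0]]
[[4,6],[12,12],[14,18],[17,13],[20,14],[27,13],[29,18],[36,0],[43,18],[45,0],[46,2],[50,0]]
[[4,6],[12,12],[14,18],[17,13],[20,14],[27,13],[29,18],[36,0],[43,18],[45,0],[46,2],[50,0]]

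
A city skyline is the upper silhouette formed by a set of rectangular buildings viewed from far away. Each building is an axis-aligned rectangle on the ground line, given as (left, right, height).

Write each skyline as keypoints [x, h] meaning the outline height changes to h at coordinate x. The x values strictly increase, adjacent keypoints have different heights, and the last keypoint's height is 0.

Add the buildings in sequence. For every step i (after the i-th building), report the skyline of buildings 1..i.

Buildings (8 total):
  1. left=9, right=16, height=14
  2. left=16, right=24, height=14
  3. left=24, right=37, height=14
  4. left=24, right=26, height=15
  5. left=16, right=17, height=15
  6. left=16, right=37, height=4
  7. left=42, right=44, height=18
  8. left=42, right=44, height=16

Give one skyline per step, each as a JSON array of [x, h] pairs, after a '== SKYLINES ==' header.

== SKYLINES ==
[[9,14],[16,0]]
[[9,14],[24,0]]
[[9,14],[37,0]]
[[9,14],[24,15],[26,14],[37,0]]
[[9,14],[16,15],[17,14],[24,15],[26,14],[37,0]]
[[9,14],[16,15],[17,14],[24,15],[26,14],[37,0]]
[[9,14],[16,15],[17,14],[24,15],[26,14],[37,0],[42,18],[44,0]]
[[9,14],[16,15],[17,14],[24,15],[26,14],[37,0],[42,18],[44,0]]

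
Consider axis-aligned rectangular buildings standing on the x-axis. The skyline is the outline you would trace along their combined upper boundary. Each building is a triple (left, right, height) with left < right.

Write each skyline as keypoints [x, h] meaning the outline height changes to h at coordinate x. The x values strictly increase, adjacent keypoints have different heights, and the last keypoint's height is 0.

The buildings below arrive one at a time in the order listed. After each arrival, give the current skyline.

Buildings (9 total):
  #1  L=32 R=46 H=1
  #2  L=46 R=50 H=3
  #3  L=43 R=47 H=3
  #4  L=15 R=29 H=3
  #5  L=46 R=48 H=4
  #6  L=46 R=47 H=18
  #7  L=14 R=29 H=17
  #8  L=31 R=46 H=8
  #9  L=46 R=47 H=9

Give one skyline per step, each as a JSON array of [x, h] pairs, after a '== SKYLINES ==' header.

== SKYLINES ==
[[32,1],[46,0]]
[[32,1],[46,3],[50,0]]
[[32,1],[43,3],[50,0]]
[[15,3],[29,0],[32,1],[43,3],[50,0]]
[[15,3],[29,0],[32,1],[43,3],[46,4],[48,3],[50,0]]
[[15,3],[29,0],[32,1],[43,3],[46,18],[47,4],[48,3],[50,0]]
[[14,17],[29,0],[32,1],[43,3],[46,18],[47,4],[48,3],[50,0]]
[[14,17],[29,0],[31,8],[46,18],[47,4],[48,3],[50,0]]
[[14,17],[29,0],[31,8],[46,18],[47,4],[48,3],[50,0]]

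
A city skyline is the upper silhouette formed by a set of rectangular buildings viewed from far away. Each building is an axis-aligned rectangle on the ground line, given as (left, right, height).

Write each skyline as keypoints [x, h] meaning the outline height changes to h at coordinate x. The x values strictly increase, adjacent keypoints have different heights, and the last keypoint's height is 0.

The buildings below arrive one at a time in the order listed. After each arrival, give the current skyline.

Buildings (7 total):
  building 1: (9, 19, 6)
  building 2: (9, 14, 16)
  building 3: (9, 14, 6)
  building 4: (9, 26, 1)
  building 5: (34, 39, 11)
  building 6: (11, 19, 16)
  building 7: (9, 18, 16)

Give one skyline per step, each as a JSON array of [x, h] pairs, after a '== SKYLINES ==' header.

== SKYLINES ==
[[9,6],[19,0]]
[[9,16],[14,6],[19,0]]
[[9,16],[14,6],[19,0]]
[[9,16],[14,6],[19,1],[26,0]]
[[9,16],[14,6],[19,1],[26,0],[34,11],[39,0]]
[[9,16],[19,1],[26,0],[34,11],[39,0]]
[[9,16],[19,1],[26,0],[34,11],[39,0]]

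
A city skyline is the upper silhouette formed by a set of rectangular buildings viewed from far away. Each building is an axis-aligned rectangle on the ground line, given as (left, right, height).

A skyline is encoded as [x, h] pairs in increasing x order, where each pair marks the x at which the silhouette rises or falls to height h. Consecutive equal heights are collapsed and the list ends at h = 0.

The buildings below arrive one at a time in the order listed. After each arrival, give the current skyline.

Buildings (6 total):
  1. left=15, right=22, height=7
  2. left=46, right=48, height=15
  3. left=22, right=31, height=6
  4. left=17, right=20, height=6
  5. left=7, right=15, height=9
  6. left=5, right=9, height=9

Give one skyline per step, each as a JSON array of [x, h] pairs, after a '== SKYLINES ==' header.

== SKYLINES ==
[[15,7],[22,0]]
[[15,7],[22,0],[46,15],[48,0]]
[[15,7],[22,6],[31,0],[46,15],[48,0]]
[[15,7],[22,6],[31,0],[46,15],[48,0]]
[[7,9],[15,7],[22,6],[31,0],[46,15],[48,0]]
[[5,9],[15,7],[22,6],[31,0],[46,15],[48,0]]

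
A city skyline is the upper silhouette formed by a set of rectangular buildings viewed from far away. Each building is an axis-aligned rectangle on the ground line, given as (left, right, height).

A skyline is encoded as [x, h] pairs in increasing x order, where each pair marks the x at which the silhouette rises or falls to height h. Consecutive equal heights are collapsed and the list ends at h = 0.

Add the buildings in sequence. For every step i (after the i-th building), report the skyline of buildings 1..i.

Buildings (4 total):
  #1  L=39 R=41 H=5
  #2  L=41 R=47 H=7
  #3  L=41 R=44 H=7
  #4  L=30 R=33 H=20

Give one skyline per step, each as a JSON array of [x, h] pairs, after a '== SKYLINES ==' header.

== SKYLINES ==
[[39,5],[41,0]]
[[39,5],[41,7],[47,0]]
[[39,5],[41,7],[47,0]]
[[30,20],[33,0],[39,5],[41,7],[47,0]]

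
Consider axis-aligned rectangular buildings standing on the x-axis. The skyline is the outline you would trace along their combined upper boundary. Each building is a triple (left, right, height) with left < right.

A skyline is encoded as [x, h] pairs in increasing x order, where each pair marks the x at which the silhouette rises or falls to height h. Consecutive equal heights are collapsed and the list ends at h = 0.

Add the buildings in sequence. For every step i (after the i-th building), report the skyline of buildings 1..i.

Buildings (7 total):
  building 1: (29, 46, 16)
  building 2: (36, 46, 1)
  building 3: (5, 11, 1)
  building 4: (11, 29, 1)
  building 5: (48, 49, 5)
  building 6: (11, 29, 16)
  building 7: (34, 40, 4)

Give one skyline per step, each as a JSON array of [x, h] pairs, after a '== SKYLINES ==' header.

== SKYLINES ==
[[29,16],[46,0]]
[[29,16],[46,0]]
[[5,1],[11,0],[29,16],[46,0]]
[[5,1],[29,16],[46,0]]
[[5,1],[29,16],[46,0],[48,5],[49,0]]
[[5,1],[11,16],[46,0],[48,5],[49,0]]
[[5,1],[11,16],[46,0],[48,5],[49,0]]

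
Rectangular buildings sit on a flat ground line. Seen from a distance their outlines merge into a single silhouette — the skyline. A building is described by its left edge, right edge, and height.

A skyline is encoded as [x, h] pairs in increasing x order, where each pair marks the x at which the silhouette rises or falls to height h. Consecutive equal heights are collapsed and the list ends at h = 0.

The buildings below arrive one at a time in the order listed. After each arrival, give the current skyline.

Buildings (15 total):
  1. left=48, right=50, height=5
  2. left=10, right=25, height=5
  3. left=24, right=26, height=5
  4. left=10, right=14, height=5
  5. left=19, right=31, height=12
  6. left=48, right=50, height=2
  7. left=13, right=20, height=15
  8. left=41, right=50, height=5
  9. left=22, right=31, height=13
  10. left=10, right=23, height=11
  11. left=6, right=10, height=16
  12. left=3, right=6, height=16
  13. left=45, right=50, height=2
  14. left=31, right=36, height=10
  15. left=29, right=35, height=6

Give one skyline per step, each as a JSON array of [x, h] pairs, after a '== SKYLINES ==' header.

== SKYLINES ==
[[48,5],[50,0]]
[[10,5],[25,0],[48,5],[50,0]]
[[10,5],[26,0],[48,5],[50,0]]
[[10,5],[26,0],[48,5],[50,0]]
[[10,5],[19,12],[31,0],[48,5],[50,0]]
[[10,5],[19,12],[31,0],[48,5],[50,0]]
[[10,5],[13,15],[20,12],[31,0],[48,5],[50,0]]
[[10,5],[13,15],[20,12],[31,0],[41,5],[50,0]]
[[10,5],[13,15],[20,12],[22,13],[31,0],[41,5],[50,0]]
[[10,11],[13,15],[20,12],[22,13],[31,0],[41,5],[50,0]]
[[6,16],[10,11],[13,15],[20,12],[22,13],[31,0],[41,5],[50,0]]
[[3,16],[10,11],[13,15],[20,12],[22,13],[31,0],[41,5],[50,0]]
[[3,16],[10,11],[13,15],[20,12],[22,13],[31,0],[41,5],[50,0]]
[[3,16],[10,11],[13,15],[20,12],[22,13],[31,10],[36,0],[41,5],[50,0]]
[[3,16],[10,11],[13,15],[20,12],[22,13],[31,10],[36,0],[41,5],[50,0]]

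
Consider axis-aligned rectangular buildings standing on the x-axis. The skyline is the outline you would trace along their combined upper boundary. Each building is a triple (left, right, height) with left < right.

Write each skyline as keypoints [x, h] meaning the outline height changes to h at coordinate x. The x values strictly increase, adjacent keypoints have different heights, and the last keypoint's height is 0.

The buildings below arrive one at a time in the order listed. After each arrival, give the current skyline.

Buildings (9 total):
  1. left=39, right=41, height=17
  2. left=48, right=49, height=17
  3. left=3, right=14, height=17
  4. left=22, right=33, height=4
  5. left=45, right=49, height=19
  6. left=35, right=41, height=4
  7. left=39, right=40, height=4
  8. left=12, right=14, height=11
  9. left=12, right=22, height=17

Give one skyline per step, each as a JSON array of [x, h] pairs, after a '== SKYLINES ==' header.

== SKYLINES ==
[[39,17],[41,0]]
[[39,17],[41,0],[48,17],[49,0]]
[[3,17],[14,0],[39,17],[41,0],[48,17],[49,0]]
[[3,17],[14,0],[22,4],[33,0],[39,17],[41,0],[48,17],[49,0]]
[[3,17],[14,0],[22,4],[33,0],[39,17],[41,0],[45,19],[49,0]]
[[3,17],[14,0],[22,4],[33,0],[35,4],[39,17],[41,0],[45,19],[49,0]]
[[3,17],[14,0],[22,4],[33,0],[35,4],[39,17],[41,0],[45,19],[49,0]]
[[3,17],[14,0],[22,4],[33,0],[35,4],[39,17],[41,0],[45,19],[49,0]]
[[3,17],[22,4],[33,0],[35,4],[39,17],[41,0],[45,19],[49,0]]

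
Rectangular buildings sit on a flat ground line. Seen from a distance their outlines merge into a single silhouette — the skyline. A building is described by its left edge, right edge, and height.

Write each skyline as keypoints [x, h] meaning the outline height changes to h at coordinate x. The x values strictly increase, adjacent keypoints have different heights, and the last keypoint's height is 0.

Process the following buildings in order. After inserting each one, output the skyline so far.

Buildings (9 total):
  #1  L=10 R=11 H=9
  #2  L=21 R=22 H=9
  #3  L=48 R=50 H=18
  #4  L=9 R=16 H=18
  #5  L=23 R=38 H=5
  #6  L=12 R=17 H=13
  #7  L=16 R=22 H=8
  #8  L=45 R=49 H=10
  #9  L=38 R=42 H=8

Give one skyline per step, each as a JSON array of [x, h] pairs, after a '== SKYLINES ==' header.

== SKYLINES ==
[[10,9],[11,0]]
[[10,9],[11,0],[21,9],[22,0]]
[[10,9],[11,0],[21,9],[22,0],[48,18],[50,0]]
[[9,18],[16,0],[21,9],[22,0],[48,18],[50,0]]
[[9,18],[16,0],[21,9],[22,0],[23,5],[38,0],[48,18],[50,0]]
[[9,18],[16,13],[17,0],[21,9],[22,0],[23,5],[38,0],[48,18],[50,0]]
[[9,18],[16,13],[17,8],[21,9],[22,0],[23,5],[38,0],[48,18],[50,0]]
[[9,18],[16,13],[17,8],[21,9],[22,0],[23,5],[38,0],[45,10],[48,18],[50,0]]
[[9,18],[16,13],[17,8],[21,9],[22,0],[23,5],[38,8],[42,0],[45,10],[48,18],[50,0]]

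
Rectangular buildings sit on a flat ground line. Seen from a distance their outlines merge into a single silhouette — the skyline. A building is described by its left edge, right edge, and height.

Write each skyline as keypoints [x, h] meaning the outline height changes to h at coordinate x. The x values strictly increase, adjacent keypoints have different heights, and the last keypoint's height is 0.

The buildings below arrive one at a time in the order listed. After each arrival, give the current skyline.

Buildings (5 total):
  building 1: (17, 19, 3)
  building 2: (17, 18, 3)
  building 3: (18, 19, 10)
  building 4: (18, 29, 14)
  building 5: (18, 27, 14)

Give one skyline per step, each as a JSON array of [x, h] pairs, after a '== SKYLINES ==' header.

== SKYLINES ==
[[17,3],[19,0]]
[[17,3],[19,0]]
[[17,3],[18,10],[19,0]]
[[17,3],[18,14],[29,0]]
[[17,3],[18,14],[29,0]]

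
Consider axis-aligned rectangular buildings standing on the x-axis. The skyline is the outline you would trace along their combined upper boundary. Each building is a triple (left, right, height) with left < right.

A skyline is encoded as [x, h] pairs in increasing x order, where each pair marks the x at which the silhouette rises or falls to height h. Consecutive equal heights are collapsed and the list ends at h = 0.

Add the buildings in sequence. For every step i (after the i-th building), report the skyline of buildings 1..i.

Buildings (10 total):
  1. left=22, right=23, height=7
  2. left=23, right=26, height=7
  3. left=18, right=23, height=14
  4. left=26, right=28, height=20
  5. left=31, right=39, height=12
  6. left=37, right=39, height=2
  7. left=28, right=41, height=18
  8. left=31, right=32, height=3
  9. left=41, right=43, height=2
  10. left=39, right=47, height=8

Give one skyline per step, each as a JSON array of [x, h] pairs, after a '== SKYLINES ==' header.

== SKYLINES ==
[[22,7],[23,0]]
[[22,7],[26,0]]
[[18,14],[23,7],[26,0]]
[[18,14],[23,7],[26,20],[28,0]]
[[18,14],[23,7],[26,20],[28,0],[31,12],[39,0]]
[[18,14],[23,7],[26,20],[28,0],[31,12],[39,0]]
[[18,14],[23,7],[26,20],[28,18],[41,0]]
[[18,14],[23,7],[26,20],[28,18],[41,0]]
[[18,14],[23,7],[26,20],[28,18],[41,2],[43,0]]
[[18,14],[23,7],[26,20],[28,18],[41,8],[47,0]]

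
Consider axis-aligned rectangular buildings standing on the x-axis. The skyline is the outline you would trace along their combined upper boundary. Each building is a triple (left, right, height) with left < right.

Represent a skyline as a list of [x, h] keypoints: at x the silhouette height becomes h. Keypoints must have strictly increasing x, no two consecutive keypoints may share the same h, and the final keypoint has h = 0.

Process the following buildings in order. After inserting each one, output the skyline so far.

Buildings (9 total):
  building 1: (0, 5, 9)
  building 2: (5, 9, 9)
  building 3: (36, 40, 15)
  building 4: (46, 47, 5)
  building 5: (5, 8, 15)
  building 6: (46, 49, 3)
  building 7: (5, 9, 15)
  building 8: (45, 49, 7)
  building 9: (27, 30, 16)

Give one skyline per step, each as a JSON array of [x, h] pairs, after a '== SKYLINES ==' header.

== SKYLINES ==
[[0,9],[5,0]]
[[0,9],[9,0]]
[[0,9],[9,0],[36,15],[40,0]]
[[0,9],[9,0],[36,15],[40,0],[46,5],[47,0]]
[[0,9],[5,15],[8,9],[9,0],[36,15],[40,0],[46,5],[47,0]]
[[0,9],[5,15],[8,9],[9,0],[36,15],[40,0],[46,5],[47,3],[49,0]]
[[0,9],[5,15],[9,0],[36,15],[40,0],[46,5],[47,3],[49,0]]
[[0,9],[5,15],[9,0],[36,15],[40,0],[45,7],[49,0]]
[[0,9],[5,15],[9,0],[27,16],[30,0],[36,15],[40,0],[45,7],[49,0]]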